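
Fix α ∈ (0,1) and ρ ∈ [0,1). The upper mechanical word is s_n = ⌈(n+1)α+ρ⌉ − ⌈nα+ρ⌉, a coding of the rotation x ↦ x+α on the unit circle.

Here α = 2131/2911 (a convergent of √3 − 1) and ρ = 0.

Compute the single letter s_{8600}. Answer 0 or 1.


(n+1)α + ρ = (8601·2131) / 2911 = 18328731/2911
nα + ρ     = (8600·2131) / 2911 = 18326600/2911
⌈18328731/2911⌉ = 6297,  ⌈18326600/2911⌉ = 6296
s_{8600} = 6297 − 6296 = 1

1


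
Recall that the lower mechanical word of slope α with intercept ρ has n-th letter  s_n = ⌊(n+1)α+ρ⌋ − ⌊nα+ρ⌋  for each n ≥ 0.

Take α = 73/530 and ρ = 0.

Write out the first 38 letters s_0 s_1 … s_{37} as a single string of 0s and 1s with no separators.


00000001000000100000010000000100000010

n=0: ⌊(1·73)/530⌋ − ⌊(0·73)/530⌋ = ⌊73/530⌋ − ⌊0/530⌋ = 0 − 0 = 0
n=1: ⌊(2·73)/530⌋ − ⌊(1·73)/530⌋ = ⌊146/530⌋ − ⌊73/530⌋ = 0 − 0 = 0
n=2: ⌊(3·73)/530⌋ − ⌊(2·73)/530⌋ = ⌊219/530⌋ − ⌊146/530⌋ = 0 − 0 = 0
n=3: ⌊(4·73)/530⌋ − ⌊(3·73)/530⌋ = ⌊292/530⌋ − ⌊219/530⌋ = 0 − 0 = 0
n=4: ⌊(5·73)/530⌋ − ⌊(4·73)/530⌋ = ⌊365/530⌋ − ⌊292/530⌋ = 0 − 0 = 0
n=5: ⌊(6·73)/530⌋ − ⌊(5·73)/530⌋ = ⌊438/530⌋ − ⌊365/530⌋ = 0 − 0 = 0
n=6: ⌊(7·73)/530⌋ − ⌊(6·73)/530⌋ = ⌊511/530⌋ − ⌊438/530⌋ = 0 − 0 = 0
n=7: ⌊(8·73)/530⌋ − ⌊(7·73)/530⌋ = ⌊584/530⌋ − ⌊511/530⌋ = 1 − 0 = 1
n=8: ⌊(9·73)/530⌋ − ⌊(8·73)/530⌋ = ⌊657/530⌋ − ⌊584/530⌋ = 1 − 1 = 0
n=9: ⌊(10·73)/530⌋ − ⌊(9·73)/530⌋ = ⌊730/530⌋ − ⌊657/530⌋ = 1 − 1 = 0
n=10: ⌊(11·73)/530⌋ − ⌊(10·73)/530⌋ = ⌊803/530⌋ − ⌊730/530⌋ = 1 − 1 = 0
n=11: ⌊(12·73)/530⌋ − ⌊(11·73)/530⌋ = ⌊876/530⌋ − ⌊803/530⌋ = 1 − 1 = 0
n=12: ⌊(13·73)/530⌋ − ⌊(12·73)/530⌋ = ⌊949/530⌋ − ⌊876/530⌋ = 1 − 1 = 0
n=13: ⌊(14·73)/530⌋ − ⌊(13·73)/530⌋ = ⌊1022/530⌋ − ⌊949/530⌋ = 1 − 1 = 0
n=14: ⌊(15·73)/530⌋ − ⌊(14·73)/530⌋ = ⌊1095/530⌋ − ⌊1022/530⌋ = 2 − 1 = 1
n=15: ⌊(16·73)/530⌋ − ⌊(15·73)/530⌋ = ⌊1168/530⌋ − ⌊1095/530⌋ = 2 − 2 = 0
n=16: ⌊(17·73)/530⌋ − ⌊(16·73)/530⌋ = ⌊1241/530⌋ − ⌊1168/530⌋ = 2 − 2 = 0
n=17: ⌊(18·73)/530⌋ − ⌊(17·73)/530⌋ = ⌊1314/530⌋ − ⌊1241/530⌋ = 2 − 2 = 0
n=18: ⌊(19·73)/530⌋ − ⌊(18·73)/530⌋ = ⌊1387/530⌋ − ⌊1314/530⌋ = 2 − 2 = 0
n=19: ⌊(20·73)/530⌋ − ⌊(19·73)/530⌋ = ⌊1460/530⌋ − ⌊1387/530⌋ = 2 − 2 = 0
n=20: ⌊(21·73)/530⌋ − ⌊(20·73)/530⌋ = ⌊1533/530⌋ − ⌊1460/530⌋ = 2 − 2 = 0
n=21: ⌊(22·73)/530⌋ − ⌊(21·73)/530⌋ = ⌊1606/530⌋ − ⌊1533/530⌋ = 3 − 2 = 1
n=22: ⌊(23·73)/530⌋ − ⌊(22·73)/530⌋ = ⌊1679/530⌋ − ⌊1606/530⌋ = 3 − 3 = 0
n=23: ⌊(24·73)/530⌋ − ⌊(23·73)/530⌋ = ⌊1752/530⌋ − ⌊1679/530⌋ = 3 − 3 = 0
n=24: ⌊(25·73)/530⌋ − ⌊(24·73)/530⌋ = ⌊1825/530⌋ − ⌊1752/530⌋ = 3 − 3 = 0
n=25: ⌊(26·73)/530⌋ − ⌊(25·73)/530⌋ = ⌊1898/530⌋ − ⌊1825/530⌋ = 3 − 3 = 0
n=26: ⌊(27·73)/530⌋ − ⌊(26·73)/530⌋ = ⌊1971/530⌋ − ⌊1898/530⌋ = 3 − 3 = 0
n=27: ⌊(28·73)/530⌋ − ⌊(27·73)/530⌋ = ⌊2044/530⌋ − ⌊1971/530⌋ = 3 − 3 = 0
n=28: ⌊(29·73)/530⌋ − ⌊(28·73)/530⌋ = ⌊2117/530⌋ − ⌊2044/530⌋ = 3 − 3 = 0
n=29: ⌊(30·73)/530⌋ − ⌊(29·73)/530⌋ = ⌊2190/530⌋ − ⌊2117/530⌋ = 4 − 3 = 1
n=30: ⌊(31·73)/530⌋ − ⌊(30·73)/530⌋ = ⌊2263/530⌋ − ⌊2190/530⌋ = 4 − 4 = 0
n=31: ⌊(32·73)/530⌋ − ⌊(31·73)/530⌋ = ⌊2336/530⌋ − ⌊2263/530⌋ = 4 − 4 = 0
n=32: ⌊(33·73)/530⌋ − ⌊(32·73)/530⌋ = ⌊2409/530⌋ − ⌊2336/530⌋ = 4 − 4 = 0
n=33: ⌊(34·73)/530⌋ − ⌊(33·73)/530⌋ = ⌊2482/530⌋ − ⌊2409/530⌋ = 4 − 4 = 0
n=34: ⌊(35·73)/530⌋ − ⌊(34·73)/530⌋ = ⌊2555/530⌋ − ⌊2482/530⌋ = 4 − 4 = 0
n=35: ⌊(36·73)/530⌋ − ⌊(35·73)/530⌋ = ⌊2628/530⌋ − ⌊2555/530⌋ = 4 − 4 = 0
n=36: ⌊(37·73)/530⌋ − ⌊(36·73)/530⌋ = ⌊2701/530⌋ − ⌊2628/530⌋ = 5 − 4 = 1
n=37: ⌊(38·73)/530⌋ − ⌊(37·73)/530⌋ = ⌊2774/530⌋ − ⌊2701/530⌋ = 5 − 5 = 0


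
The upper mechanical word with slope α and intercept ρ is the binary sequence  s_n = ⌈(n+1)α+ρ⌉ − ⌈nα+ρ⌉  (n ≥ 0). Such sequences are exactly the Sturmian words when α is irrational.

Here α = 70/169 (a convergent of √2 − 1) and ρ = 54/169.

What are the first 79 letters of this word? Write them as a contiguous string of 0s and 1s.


0100101010010100101010010100101001010100101001010100101001010010101001010010101

n=0: ⌈(1·70+54)/169⌉ − ⌈(0·70+54)/169⌉ = ⌈124/169⌉ − ⌈54/169⌉ = 1 − 1 = 0
n=1: ⌈(2·70+54)/169⌉ − ⌈(1·70+54)/169⌉ = ⌈194/169⌉ − ⌈124/169⌉ = 2 − 1 = 1
n=2: ⌈(3·70+54)/169⌉ − ⌈(2·70+54)/169⌉ = ⌈264/169⌉ − ⌈194/169⌉ = 2 − 2 = 0
n=3: ⌈(4·70+54)/169⌉ − ⌈(3·70+54)/169⌉ = ⌈334/169⌉ − ⌈264/169⌉ = 2 − 2 = 0
n=4: ⌈(5·70+54)/169⌉ − ⌈(4·70+54)/169⌉ = ⌈404/169⌉ − ⌈334/169⌉ = 3 − 2 = 1
n=5: ⌈(6·70+54)/169⌉ − ⌈(5·70+54)/169⌉ = ⌈474/169⌉ − ⌈404/169⌉ = 3 − 3 = 0
n=6: ⌈(7·70+54)/169⌉ − ⌈(6·70+54)/169⌉ = ⌈544/169⌉ − ⌈474/169⌉ = 4 − 3 = 1
n=7: ⌈(8·70+54)/169⌉ − ⌈(7·70+54)/169⌉ = ⌈614/169⌉ − ⌈544/169⌉ = 4 − 4 = 0
n=8: ⌈(9·70+54)/169⌉ − ⌈(8·70+54)/169⌉ = ⌈684/169⌉ − ⌈614/169⌉ = 5 − 4 = 1
n=9: ⌈(10·70+54)/169⌉ − ⌈(9·70+54)/169⌉ = ⌈754/169⌉ − ⌈684/169⌉ = 5 − 5 = 0
n=10: ⌈(11·70+54)/169⌉ − ⌈(10·70+54)/169⌉ = ⌈824/169⌉ − ⌈754/169⌉ = 5 − 5 = 0
n=11: ⌈(12·70+54)/169⌉ − ⌈(11·70+54)/169⌉ = ⌈894/169⌉ − ⌈824/169⌉ = 6 − 5 = 1
n=12: ⌈(13·70+54)/169⌉ − ⌈(12·70+54)/169⌉ = ⌈964/169⌉ − ⌈894/169⌉ = 6 − 6 = 0
n=13: ⌈(14·70+54)/169⌉ − ⌈(13·70+54)/169⌉ = ⌈1034/169⌉ − ⌈964/169⌉ = 7 − 6 = 1
n=14: ⌈(15·70+54)/169⌉ − ⌈(14·70+54)/169⌉ = ⌈1104/169⌉ − ⌈1034/169⌉ = 7 − 7 = 0
n=15: ⌈(16·70+54)/169⌉ − ⌈(15·70+54)/169⌉ = ⌈1174/169⌉ − ⌈1104/169⌉ = 7 − 7 = 0
n=16: ⌈(17·70+54)/169⌉ − ⌈(16·70+54)/169⌉ = ⌈1244/169⌉ − ⌈1174/169⌉ = 8 − 7 = 1
n=17: ⌈(18·70+54)/169⌉ − ⌈(17·70+54)/169⌉ = ⌈1314/169⌉ − ⌈1244/169⌉ = 8 − 8 = 0
n=18: ⌈(19·70+54)/169⌉ − ⌈(18·70+54)/169⌉ = ⌈1384/169⌉ − ⌈1314/169⌉ = 9 − 8 = 1
n=19: ⌈(20·70+54)/169⌉ − ⌈(19·70+54)/169⌉ = ⌈1454/169⌉ − ⌈1384/169⌉ = 9 − 9 = 0
n=20: ⌈(21·70+54)/169⌉ − ⌈(20·70+54)/169⌉ = ⌈1524/169⌉ − ⌈1454/169⌉ = 10 − 9 = 1
n=21: ⌈(22·70+54)/169⌉ − ⌈(21·70+54)/169⌉ = ⌈1594/169⌉ − ⌈1524/169⌉ = 10 − 10 = 0
n=22: ⌈(23·70+54)/169⌉ − ⌈(22·70+54)/169⌉ = ⌈1664/169⌉ − ⌈1594/169⌉ = 10 − 10 = 0
n=23: ⌈(24·70+54)/169⌉ − ⌈(23·70+54)/169⌉ = ⌈1734/169⌉ − ⌈1664/169⌉ = 11 − 10 = 1
n=24: ⌈(25·70+54)/169⌉ − ⌈(24·70+54)/169⌉ = ⌈1804/169⌉ − ⌈1734/169⌉ = 11 − 11 = 0
n=25: ⌈(26·70+54)/169⌉ − ⌈(25·70+54)/169⌉ = ⌈1874/169⌉ − ⌈1804/169⌉ = 12 − 11 = 1
n=26: ⌈(27·70+54)/169⌉ − ⌈(26·70+54)/169⌉ = ⌈1944/169⌉ − ⌈1874/169⌉ = 12 − 12 = 0
n=27: ⌈(28·70+54)/169⌉ − ⌈(27·70+54)/169⌉ = ⌈2014/169⌉ − ⌈1944/169⌉ = 12 − 12 = 0
n=28: ⌈(29·70+54)/169⌉ − ⌈(28·70+54)/169⌉ = ⌈2084/169⌉ − ⌈2014/169⌉ = 13 − 12 = 1
n=29: ⌈(30·70+54)/169⌉ − ⌈(29·70+54)/169⌉ = ⌈2154/169⌉ − ⌈2084/169⌉ = 13 − 13 = 0
n=30: ⌈(31·70+54)/169⌉ − ⌈(30·70+54)/169⌉ = ⌈2224/169⌉ − ⌈2154/169⌉ = 14 − 13 = 1
n=31: ⌈(32·70+54)/169⌉ − ⌈(31·70+54)/169⌉ = ⌈2294/169⌉ − ⌈2224/169⌉ = 14 − 14 = 0
n=32: ⌈(33·70+54)/169⌉ − ⌈(32·70+54)/169⌉ = ⌈2364/169⌉ − ⌈2294/169⌉ = 14 − 14 = 0
n=33: ⌈(34·70+54)/169⌉ − ⌈(33·70+54)/169⌉ = ⌈2434/169⌉ − ⌈2364/169⌉ = 15 − 14 = 1
n=34: ⌈(35·70+54)/169⌉ − ⌈(34·70+54)/169⌉ = ⌈2504/169⌉ − ⌈2434/169⌉ = 15 − 15 = 0
n=35: ⌈(36·70+54)/169⌉ − ⌈(35·70+54)/169⌉ = ⌈2574/169⌉ − ⌈2504/169⌉ = 16 − 15 = 1
n=36: ⌈(37·70+54)/169⌉ − ⌈(36·70+54)/169⌉ = ⌈2644/169⌉ − ⌈2574/169⌉ = 16 − 16 = 0
n=37: ⌈(38·70+54)/169⌉ − ⌈(37·70+54)/169⌉ = ⌈2714/169⌉ − ⌈2644/169⌉ = 17 − 16 = 1
n=38: ⌈(39·70+54)/169⌉ − ⌈(38·70+54)/169⌉ = ⌈2784/169⌉ − ⌈2714/169⌉ = 17 − 17 = 0
n=39: ⌈(40·70+54)/169⌉ − ⌈(39·70+54)/169⌉ = ⌈2854/169⌉ − ⌈2784/169⌉ = 17 − 17 = 0
n=40: ⌈(41·70+54)/169⌉ − ⌈(40·70+54)/169⌉ = ⌈2924/169⌉ − ⌈2854/169⌉ = 18 − 17 = 1
n=41: ⌈(42·70+54)/169⌉ − ⌈(41·70+54)/169⌉ = ⌈2994/169⌉ − ⌈2924/169⌉ = 18 − 18 = 0
n=42: ⌈(43·70+54)/169⌉ − ⌈(42·70+54)/169⌉ = ⌈3064/169⌉ − ⌈2994/169⌉ = 19 − 18 = 1
n=43: ⌈(44·70+54)/169⌉ − ⌈(43·70+54)/169⌉ = ⌈3134/169⌉ − ⌈3064/169⌉ = 19 − 19 = 0
n=44: ⌈(45·70+54)/169⌉ − ⌈(44·70+54)/169⌉ = ⌈3204/169⌉ − ⌈3134/169⌉ = 19 − 19 = 0
n=45: ⌈(46·70+54)/169⌉ − ⌈(45·70+54)/169⌉ = ⌈3274/169⌉ − ⌈3204/169⌉ = 20 − 19 = 1
n=46: ⌈(47·70+54)/169⌉ − ⌈(46·70+54)/169⌉ = ⌈3344/169⌉ − ⌈3274/169⌉ = 20 − 20 = 0
n=47: ⌈(48·70+54)/169⌉ − ⌈(47·70+54)/169⌉ = ⌈3414/169⌉ − ⌈3344/169⌉ = 21 − 20 = 1
n=48: ⌈(49·70+54)/169⌉ − ⌈(48·70+54)/169⌉ = ⌈3484/169⌉ − ⌈3414/169⌉ = 21 − 21 = 0
n=49: ⌈(50·70+54)/169⌉ − ⌈(49·70+54)/169⌉ = ⌈3554/169⌉ − ⌈3484/169⌉ = 22 − 21 = 1
n=50: ⌈(51·70+54)/169⌉ − ⌈(50·70+54)/169⌉ = ⌈3624/169⌉ − ⌈3554/169⌉ = 22 − 22 = 0
n=51: ⌈(52·70+54)/169⌉ − ⌈(51·70+54)/169⌉ = ⌈3694/169⌉ − ⌈3624/169⌉ = 22 − 22 = 0
n=52: ⌈(53·70+54)/169⌉ − ⌈(52·70+54)/169⌉ = ⌈3764/169⌉ − ⌈3694/169⌉ = 23 − 22 = 1
n=53: ⌈(54·70+54)/169⌉ − ⌈(53·70+54)/169⌉ = ⌈3834/169⌉ − ⌈3764/169⌉ = 23 − 23 = 0
n=54: ⌈(55·70+54)/169⌉ − ⌈(54·70+54)/169⌉ = ⌈3904/169⌉ − ⌈3834/169⌉ = 24 − 23 = 1
n=55: ⌈(56·70+54)/169⌉ − ⌈(55·70+54)/169⌉ = ⌈3974/169⌉ − ⌈3904/169⌉ = 24 − 24 = 0
n=56: ⌈(57·70+54)/169⌉ − ⌈(56·70+54)/169⌉ = ⌈4044/169⌉ − ⌈3974/169⌉ = 24 − 24 = 0
n=57: ⌈(58·70+54)/169⌉ − ⌈(57·70+54)/169⌉ = ⌈4114/169⌉ − ⌈4044/169⌉ = 25 − 24 = 1
n=58: ⌈(59·70+54)/169⌉ − ⌈(58·70+54)/169⌉ = ⌈4184/169⌉ − ⌈4114/169⌉ = 25 − 25 = 0
n=59: ⌈(60·70+54)/169⌉ − ⌈(59·70+54)/169⌉ = ⌈4254/169⌉ − ⌈4184/169⌉ = 26 − 25 = 1
n=60: ⌈(61·70+54)/169⌉ − ⌈(60·70+54)/169⌉ = ⌈4324/169⌉ − ⌈4254/169⌉ = 26 − 26 = 0
n=61: ⌈(62·70+54)/169⌉ − ⌈(61·70+54)/169⌉ = ⌈4394/169⌉ − ⌈4324/169⌉ = 26 − 26 = 0
n=62: ⌈(63·70+54)/169⌉ − ⌈(62·70+54)/169⌉ = ⌈4464/169⌉ − ⌈4394/169⌉ = 27 − 26 = 1
n=63: ⌈(64·70+54)/169⌉ − ⌈(63·70+54)/169⌉ = ⌈4534/169⌉ − ⌈4464/169⌉ = 27 − 27 = 0
n=64: ⌈(65·70+54)/169⌉ − ⌈(64·70+54)/169⌉ = ⌈4604/169⌉ − ⌈4534/169⌉ = 28 − 27 = 1
n=65: ⌈(66·70+54)/169⌉ − ⌈(65·70+54)/169⌉ = ⌈4674/169⌉ − ⌈4604/169⌉ = 28 − 28 = 0
n=66: ⌈(67·70+54)/169⌉ − ⌈(66·70+54)/169⌉ = ⌈4744/169⌉ − ⌈4674/169⌉ = 29 − 28 = 1
n=67: ⌈(68·70+54)/169⌉ − ⌈(67·70+54)/169⌉ = ⌈4814/169⌉ − ⌈4744/169⌉ = 29 − 29 = 0
n=68: ⌈(69·70+54)/169⌉ − ⌈(68·70+54)/169⌉ = ⌈4884/169⌉ − ⌈4814/169⌉ = 29 − 29 = 0
n=69: ⌈(70·70+54)/169⌉ − ⌈(69·70+54)/169⌉ = ⌈4954/169⌉ − ⌈4884/169⌉ = 30 − 29 = 1
n=70: ⌈(71·70+54)/169⌉ − ⌈(70·70+54)/169⌉ = ⌈5024/169⌉ − ⌈4954/169⌉ = 30 − 30 = 0
n=71: ⌈(72·70+54)/169⌉ − ⌈(71·70+54)/169⌉ = ⌈5094/169⌉ − ⌈5024/169⌉ = 31 − 30 = 1
n=72: ⌈(73·70+54)/169⌉ − ⌈(72·70+54)/169⌉ = ⌈5164/169⌉ − ⌈5094/169⌉ = 31 − 31 = 0
n=73: ⌈(74·70+54)/169⌉ − ⌈(73·70+54)/169⌉ = ⌈5234/169⌉ − ⌈5164/169⌉ = 31 − 31 = 0
n=74: ⌈(75·70+54)/169⌉ − ⌈(74·70+54)/169⌉ = ⌈5304/169⌉ − ⌈5234/169⌉ = 32 − 31 = 1
n=75: ⌈(76·70+54)/169⌉ − ⌈(75·70+54)/169⌉ = ⌈5374/169⌉ − ⌈5304/169⌉ = 32 − 32 = 0
n=76: ⌈(77·70+54)/169⌉ − ⌈(76·70+54)/169⌉ = ⌈5444/169⌉ − ⌈5374/169⌉ = 33 − 32 = 1
n=77: ⌈(78·70+54)/169⌉ − ⌈(77·70+54)/169⌉ = ⌈5514/169⌉ − ⌈5444/169⌉ = 33 − 33 = 0
n=78: ⌈(79·70+54)/169⌉ − ⌈(78·70+54)/169⌉ = ⌈5584/169⌉ − ⌈5514/169⌉ = 34 − 33 = 1


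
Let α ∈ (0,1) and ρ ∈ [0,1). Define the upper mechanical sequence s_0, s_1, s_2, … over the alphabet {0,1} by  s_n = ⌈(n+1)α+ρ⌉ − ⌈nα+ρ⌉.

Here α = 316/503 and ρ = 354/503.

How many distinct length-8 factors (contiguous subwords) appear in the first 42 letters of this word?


t_n = ⌈(n·316+354)/503⌉ for n = 0 … 42:
  n=0…9: ⌈354/503⌉=1 ⌈670/503⌉=2 ⌈986/503⌉=2 ⌈1302/503⌉=3 ⌈1618/503⌉=4 ⌈1934/503⌉=4 ⌈2250/503⌉=5 ⌈2566/503⌉=6 ⌈2882/503⌉=6 ⌈3198/503⌉=7
  n=10…19: ⌈3514/503⌉=7 ⌈3830/503⌉=8 ⌈4146/503⌉=9 ⌈4462/503⌉=9 ⌈4778/503⌉=10 ⌈5094/503⌉=11 ⌈5410/503⌉=11 ⌈5726/503⌉=12 ⌈6042/503⌉=13 ⌈6358/503⌉=13
  n=20…29: ⌈6674/503⌉=14 ⌈6990/503⌉=14 ⌈7306/503⌉=15 ⌈7622/503⌉=16 ⌈7938/503⌉=16 ⌈8254/503⌉=17 ⌈8570/503⌉=18 ⌈8886/503⌉=18 ⌈9202/503⌉=19 ⌈9518/503⌉=19
  n=30…39: ⌈9834/503⌉=20 ⌈10150/503⌉=21 ⌈10466/503⌉=21 ⌈10782/503⌉=22 ⌈11098/503⌉=23 ⌈11414/503⌉=23 ⌈11730/503⌉=24 ⌈12046/503⌉=24 ⌈12362/503⌉=25 ⌈12678/503⌉=26
  n=40…42: ⌈12994/503⌉=26 ⌈13310/503⌉=27 ⌈13626/503⌉=28
s_n = t_(n+1) − t_n for n = 0 … 41 gives
prefix = 101101101011011011010110110101101101011011
slide a length-8 window over [0..7] … [34..41] (35 windows); first occurrence of each distinct factor:
  [  0..  7] 10110110
  [  1..  8] 01101101
  [  2..  9] 11011010
  [  3.. 10] 10110101
  [  4.. 11] 01101011
  [  5.. 12] 11010110
  [  6.. 13] 10101101
  [  7.. 14] 01011011
  [ 10.. 17] 11011011
  (the other 26 windows repeat one of these)
distinct factors: {01011011, 01101011, 01101101, 10101101, 10110101, 10110110, 11010110, 11011010, 11011011}
count = 9  (Sturmian bound for length 8 is 9)

9


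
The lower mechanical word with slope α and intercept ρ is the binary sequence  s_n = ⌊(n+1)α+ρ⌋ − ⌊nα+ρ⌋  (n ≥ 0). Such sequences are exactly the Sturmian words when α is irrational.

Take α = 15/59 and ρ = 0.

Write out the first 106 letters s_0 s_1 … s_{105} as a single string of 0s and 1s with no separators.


n=0: ⌊(1·15)/59⌋ − ⌊(0·15)/59⌋ = ⌊15/59⌋ − ⌊0/59⌋ = 0 − 0 = 0
n=1: ⌊(2·15)/59⌋ − ⌊(1·15)/59⌋ = ⌊30/59⌋ − ⌊15/59⌋ = 0 − 0 = 0
n=2: ⌊(3·15)/59⌋ − ⌊(2·15)/59⌋ = ⌊45/59⌋ − ⌊30/59⌋ = 0 − 0 = 0
n=3: ⌊(4·15)/59⌋ − ⌊(3·15)/59⌋ = ⌊60/59⌋ − ⌊45/59⌋ = 1 − 0 = 1
n=4: ⌊(5·15)/59⌋ − ⌊(4·15)/59⌋ = ⌊75/59⌋ − ⌊60/59⌋ = 1 − 1 = 0
n=5: ⌊(6·15)/59⌋ − ⌊(5·15)/59⌋ = ⌊90/59⌋ − ⌊75/59⌋ = 1 − 1 = 0
n=6: ⌊(7·15)/59⌋ − ⌊(6·15)/59⌋ = ⌊105/59⌋ − ⌊90/59⌋ = 1 − 1 = 0
n=7: ⌊(8·15)/59⌋ − ⌊(7·15)/59⌋ = ⌊120/59⌋ − ⌊105/59⌋ = 2 − 1 = 1
n=8: ⌊(9·15)/59⌋ − ⌊(8·15)/59⌋ = ⌊135/59⌋ − ⌊120/59⌋ = 2 − 2 = 0
n=9: ⌊(10·15)/59⌋ − ⌊(9·15)/59⌋ = ⌊150/59⌋ − ⌊135/59⌋ = 2 − 2 = 0
n=10: ⌊(11·15)/59⌋ − ⌊(10·15)/59⌋ = ⌊165/59⌋ − ⌊150/59⌋ = 2 − 2 = 0
n=11: ⌊(12·15)/59⌋ − ⌊(11·15)/59⌋ = ⌊180/59⌋ − ⌊165/59⌋ = 3 − 2 = 1
n=12: ⌊(13·15)/59⌋ − ⌊(12·15)/59⌋ = ⌊195/59⌋ − ⌊180/59⌋ = 3 − 3 = 0
n=13: ⌊(14·15)/59⌋ − ⌊(13·15)/59⌋ = ⌊210/59⌋ − ⌊195/59⌋ = 3 − 3 = 0
n=14: ⌊(15·15)/59⌋ − ⌊(14·15)/59⌋ = ⌊225/59⌋ − ⌊210/59⌋ = 3 − 3 = 0
n=15: ⌊(16·15)/59⌋ − ⌊(15·15)/59⌋ = ⌊240/59⌋ − ⌊225/59⌋ = 4 − 3 = 1
n=16: ⌊(17·15)/59⌋ − ⌊(16·15)/59⌋ = ⌊255/59⌋ − ⌊240/59⌋ = 4 − 4 = 0
n=17: ⌊(18·15)/59⌋ − ⌊(17·15)/59⌋ = ⌊270/59⌋ − ⌊255/59⌋ = 4 − 4 = 0
n=18: ⌊(19·15)/59⌋ − ⌊(18·15)/59⌋ = ⌊285/59⌋ − ⌊270/59⌋ = 4 − 4 = 0
n=19: ⌊(20·15)/59⌋ − ⌊(19·15)/59⌋ = ⌊300/59⌋ − ⌊285/59⌋ = 5 − 4 = 1
n=20: ⌊(21·15)/59⌋ − ⌊(20·15)/59⌋ = ⌊315/59⌋ − ⌊300/59⌋ = 5 − 5 = 0
n=21: ⌊(22·15)/59⌋ − ⌊(21·15)/59⌋ = ⌊330/59⌋ − ⌊315/59⌋ = 5 − 5 = 0
n=22: ⌊(23·15)/59⌋ − ⌊(22·15)/59⌋ = ⌊345/59⌋ − ⌊330/59⌋ = 5 − 5 = 0
n=23: ⌊(24·15)/59⌋ − ⌊(23·15)/59⌋ = ⌊360/59⌋ − ⌊345/59⌋ = 6 − 5 = 1
n=24: ⌊(25·15)/59⌋ − ⌊(24·15)/59⌋ = ⌊375/59⌋ − ⌊360/59⌋ = 6 − 6 = 0
n=25: ⌊(26·15)/59⌋ − ⌊(25·15)/59⌋ = ⌊390/59⌋ − ⌊375/59⌋ = 6 − 6 = 0
n=26: ⌊(27·15)/59⌋ − ⌊(26·15)/59⌋ = ⌊405/59⌋ − ⌊390/59⌋ = 6 − 6 = 0
n=27: ⌊(28·15)/59⌋ − ⌊(27·15)/59⌋ = ⌊420/59⌋ − ⌊405/59⌋ = 7 − 6 = 1
n=28: ⌊(29·15)/59⌋ − ⌊(28·15)/59⌋ = ⌊435/59⌋ − ⌊420/59⌋ = 7 − 7 = 0
n=29: ⌊(30·15)/59⌋ − ⌊(29·15)/59⌋ = ⌊450/59⌋ − ⌊435/59⌋ = 7 − 7 = 0
n=30: ⌊(31·15)/59⌋ − ⌊(30·15)/59⌋ = ⌊465/59⌋ − ⌊450/59⌋ = 7 − 7 = 0
n=31: ⌊(32·15)/59⌋ − ⌊(31·15)/59⌋ = ⌊480/59⌋ − ⌊465/59⌋ = 8 − 7 = 1
n=32: ⌊(33·15)/59⌋ − ⌊(32·15)/59⌋ = ⌊495/59⌋ − ⌊480/59⌋ = 8 − 8 = 0
n=33: ⌊(34·15)/59⌋ − ⌊(33·15)/59⌋ = ⌊510/59⌋ − ⌊495/59⌋ = 8 − 8 = 0
n=34: ⌊(35·15)/59⌋ − ⌊(34·15)/59⌋ = ⌊525/59⌋ − ⌊510/59⌋ = 8 − 8 = 0
n=35: ⌊(36·15)/59⌋ − ⌊(35·15)/59⌋ = ⌊540/59⌋ − ⌊525/59⌋ = 9 − 8 = 1
n=36: ⌊(37·15)/59⌋ − ⌊(36·15)/59⌋ = ⌊555/59⌋ − ⌊540/59⌋ = 9 − 9 = 0
n=37: ⌊(38·15)/59⌋ − ⌊(37·15)/59⌋ = ⌊570/59⌋ − ⌊555/59⌋ = 9 − 9 = 0
n=38: ⌊(39·15)/59⌋ − ⌊(38·15)/59⌋ = ⌊585/59⌋ − ⌊570/59⌋ = 9 − 9 = 0
n=39: ⌊(40·15)/59⌋ − ⌊(39·15)/59⌋ = ⌊600/59⌋ − ⌊585/59⌋ = 10 − 9 = 1
n=40: ⌊(41·15)/59⌋ − ⌊(40·15)/59⌋ = ⌊615/59⌋ − ⌊600/59⌋ = 10 − 10 = 0
n=41: ⌊(42·15)/59⌋ − ⌊(41·15)/59⌋ = ⌊630/59⌋ − ⌊615/59⌋ = 10 − 10 = 0
n=42: ⌊(43·15)/59⌋ − ⌊(42·15)/59⌋ = ⌊645/59⌋ − ⌊630/59⌋ = 10 − 10 = 0
n=43: ⌊(44·15)/59⌋ − ⌊(43·15)/59⌋ = ⌊660/59⌋ − ⌊645/59⌋ = 11 − 10 = 1
n=44: ⌊(45·15)/59⌋ − ⌊(44·15)/59⌋ = ⌊675/59⌋ − ⌊660/59⌋ = 11 − 11 = 0
n=45: ⌊(46·15)/59⌋ − ⌊(45·15)/59⌋ = ⌊690/59⌋ − ⌊675/59⌋ = 11 − 11 = 0
n=46: ⌊(47·15)/59⌋ − ⌊(46·15)/59⌋ = ⌊705/59⌋ − ⌊690/59⌋ = 11 − 11 = 0
n=47: ⌊(48·15)/59⌋ − ⌊(47·15)/59⌋ = ⌊720/59⌋ − ⌊705/59⌋ = 12 − 11 = 1
n=48: ⌊(49·15)/59⌋ − ⌊(48·15)/59⌋ = ⌊735/59⌋ − ⌊720/59⌋ = 12 − 12 = 0
n=49: ⌊(50·15)/59⌋ − ⌊(49·15)/59⌋ = ⌊750/59⌋ − ⌊735/59⌋ = 12 − 12 = 0
n=50: ⌊(51·15)/59⌋ − ⌊(50·15)/59⌋ = ⌊765/59⌋ − ⌊750/59⌋ = 12 − 12 = 0
n=51: ⌊(52·15)/59⌋ − ⌊(51·15)/59⌋ = ⌊780/59⌋ − ⌊765/59⌋ = 13 − 12 = 1
n=52: ⌊(53·15)/59⌋ − ⌊(52·15)/59⌋ = ⌊795/59⌋ − ⌊780/59⌋ = 13 − 13 = 0
n=53: ⌊(54·15)/59⌋ − ⌊(53·15)/59⌋ = ⌊810/59⌋ − ⌊795/59⌋ = 13 − 13 = 0
n=54: ⌊(55·15)/59⌋ − ⌊(54·15)/59⌋ = ⌊825/59⌋ − ⌊810/59⌋ = 13 − 13 = 0
n=55: ⌊(56·15)/59⌋ − ⌊(55·15)/59⌋ = ⌊840/59⌋ − ⌊825/59⌋ = 14 − 13 = 1
n=56: ⌊(57·15)/59⌋ − ⌊(56·15)/59⌋ = ⌊855/59⌋ − ⌊840/59⌋ = 14 − 14 = 0
n=57: ⌊(58·15)/59⌋ − ⌊(57·15)/59⌋ = ⌊870/59⌋ − ⌊855/59⌋ = 14 − 14 = 0
n=58: ⌊(59·15)/59⌋ − ⌊(58·15)/59⌋ = ⌊885/59⌋ − ⌊870/59⌋ = 15 − 14 = 1
n=59: ⌊(60·15)/59⌋ − ⌊(59·15)/59⌋ = ⌊900/59⌋ − ⌊885/59⌋ = 15 − 15 = 0
n=60: ⌊(61·15)/59⌋ − ⌊(60·15)/59⌋ = ⌊915/59⌋ − ⌊900/59⌋ = 15 − 15 = 0
n=61: ⌊(62·15)/59⌋ − ⌊(61·15)/59⌋ = ⌊930/59⌋ − ⌊915/59⌋ = 15 − 15 = 0
n=62: ⌊(63·15)/59⌋ − ⌊(62·15)/59⌋ = ⌊945/59⌋ − ⌊930/59⌋ = 16 − 15 = 1
n=63: ⌊(64·15)/59⌋ − ⌊(63·15)/59⌋ = ⌊960/59⌋ − ⌊945/59⌋ = 16 − 16 = 0
n=64: ⌊(65·15)/59⌋ − ⌊(64·15)/59⌋ = ⌊975/59⌋ − ⌊960/59⌋ = 16 − 16 = 0
n=65: ⌊(66·15)/59⌋ − ⌊(65·15)/59⌋ = ⌊990/59⌋ − ⌊975/59⌋ = 16 − 16 = 0
n=66: ⌊(67·15)/59⌋ − ⌊(66·15)/59⌋ = ⌊1005/59⌋ − ⌊990/59⌋ = 17 − 16 = 1
n=67: ⌊(68·15)/59⌋ − ⌊(67·15)/59⌋ = ⌊1020/59⌋ − ⌊1005/59⌋ = 17 − 17 = 0
n=68: ⌊(69·15)/59⌋ − ⌊(68·15)/59⌋ = ⌊1035/59⌋ − ⌊1020/59⌋ = 17 − 17 = 0
n=69: ⌊(70·15)/59⌋ − ⌊(69·15)/59⌋ = ⌊1050/59⌋ − ⌊1035/59⌋ = 17 − 17 = 0
n=70: ⌊(71·15)/59⌋ − ⌊(70·15)/59⌋ = ⌊1065/59⌋ − ⌊1050/59⌋ = 18 − 17 = 1
n=71: ⌊(72·15)/59⌋ − ⌊(71·15)/59⌋ = ⌊1080/59⌋ − ⌊1065/59⌋ = 18 − 18 = 0
n=72: ⌊(73·15)/59⌋ − ⌊(72·15)/59⌋ = ⌊1095/59⌋ − ⌊1080/59⌋ = 18 − 18 = 0
n=73: ⌊(74·15)/59⌋ − ⌊(73·15)/59⌋ = ⌊1110/59⌋ − ⌊1095/59⌋ = 18 − 18 = 0
n=74: ⌊(75·15)/59⌋ − ⌊(74·15)/59⌋ = ⌊1125/59⌋ − ⌊1110/59⌋ = 19 − 18 = 1
n=75: ⌊(76·15)/59⌋ − ⌊(75·15)/59⌋ = ⌊1140/59⌋ − ⌊1125/59⌋ = 19 − 19 = 0
n=76: ⌊(77·15)/59⌋ − ⌊(76·15)/59⌋ = ⌊1155/59⌋ − ⌊1140/59⌋ = 19 − 19 = 0
n=77: ⌊(78·15)/59⌋ − ⌊(77·15)/59⌋ = ⌊1170/59⌋ − ⌊1155/59⌋ = 19 − 19 = 0
n=78: ⌊(79·15)/59⌋ − ⌊(78·15)/59⌋ = ⌊1185/59⌋ − ⌊1170/59⌋ = 20 − 19 = 1
n=79: ⌊(80·15)/59⌋ − ⌊(79·15)/59⌋ = ⌊1200/59⌋ − ⌊1185/59⌋ = 20 − 20 = 0
n=80: ⌊(81·15)/59⌋ − ⌊(80·15)/59⌋ = ⌊1215/59⌋ − ⌊1200/59⌋ = 20 − 20 = 0
n=81: ⌊(82·15)/59⌋ − ⌊(81·15)/59⌋ = ⌊1230/59⌋ − ⌊1215/59⌋ = 20 − 20 = 0
n=82: ⌊(83·15)/59⌋ − ⌊(82·15)/59⌋ = ⌊1245/59⌋ − ⌊1230/59⌋ = 21 − 20 = 1
n=83: ⌊(84·15)/59⌋ − ⌊(83·15)/59⌋ = ⌊1260/59⌋ − ⌊1245/59⌋ = 21 − 21 = 0
n=84: ⌊(85·15)/59⌋ − ⌊(84·15)/59⌋ = ⌊1275/59⌋ − ⌊1260/59⌋ = 21 − 21 = 0
n=85: ⌊(86·15)/59⌋ − ⌊(85·15)/59⌋ = ⌊1290/59⌋ − ⌊1275/59⌋ = 21 − 21 = 0
n=86: ⌊(87·15)/59⌋ − ⌊(86·15)/59⌋ = ⌊1305/59⌋ − ⌊1290/59⌋ = 22 − 21 = 1
n=87: ⌊(88·15)/59⌋ − ⌊(87·15)/59⌋ = ⌊1320/59⌋ − ⌊1305/59⌋ = 22 − 22 = 0
n=88: ⌊(89·15)/59⌋ − ⌊(88·15)/59⌋ = ⌊1335/59⌋ − ⌊1320/59⌋ = 22 − 22 = 0
n=89: ⌊(90·15)/59⌋ − ⌊(89·15)/59⌋ = ⌊1350/59⌋ − ⌊1335/59⌋ = 22 − 22 = 0
n=90: ⌊(91·15)/59⌋ − ⌊(90·15)/59⌋ = ⌊1365/59⌋ − ⌊1350/59⌋ = 23 − 22 = 1
n=91: ⌊(92·15)/59⌋ − ⌊(91·15)/59⌋ = ⌊1380/59⌋ − ⌊1365/59⌋ = 23 − 23 = 0
n=92: ⌊(93·15)/59⌋ − ⌊(92·15)/59⌋ = ⌊1395/59⌋ − ⌊1380/59⌋ = 23 − 23 = 0
n=93: ⌊(94·15)/59⌋ − ⌊(93·15)/59⌋ = ⌊1410/59⌋ − ⌊1395/59⌋ = 23 − 23 = 0
n=94: ⌊(95·15)/59⌋ − ⌊(94·15)/59⌋ = ⌊1425/59⌋ − ⌊1410/59⌋ = 24 − 23 = 1
n=95: ⌊(96·15)/59⌋ − ⌊(95·15)/59⌋ = ⌊1440/59⌋ − ⌊1425/59⌋ = 24 − 24 = 0
n=96: ⌊(97·15)/59⌋ − ⌊(96·15)/59⌋ = ⌊1455/59⌋ − ⌊1440/59⌋ = 24 − 24 = 0
n=97: ⌊(98·15)/59⌋ − ⌊(97·15)/59⌋ = ⌊1470/59⌋ − ⌊1455/59⌋ = 24 − 24 = 0
n=98: ⌊(99·15)/59⌋ − ⌊(98·15)/59⌋ = ⌊1485/59⌋ − ⌊1470/59⌋ = 25 − 24 = 1
n=99: ⌊(100·15)/59⌋ − ⌊(99·15)/59⌋ = ⌊1500/59⌋ − ⌊1485/59⌋ = 25 − 25 = 0
n=100: ⌊(101·15)/59⌋ − ⌊(100·15)/59⌋ = ⌊1515/59⌋ − ⌊1500/59⌋ = 25 − 25 = 0
n=101: ⌊(102·15)/59⌋ − ⌊(101·15)/59⌋ = ⌊1530/59⌋ − ⌊1515/59⌋ = 25 − 25 = 0
n=102: ⌊(103·15)/59⌋ − ⌊(102·15)/59⌋ = ⌊1545/59⌋ − ⌊1530/59⌋ = 26 − 25 = 1
n=103: ⌊(104·15)/59⌋ − ⌊(103·15)/59⌋ = ⌊1560/59⌋ − ⌊1545/59⌋ = 26 − 26 = 0
n=104: ⌊(105·15)/59⌋ − ⌊(104·15)/59⌋ = ⌊1575/59⌋ − ⌊1560/59⌋ = 26 − 26 = 0
n=105: ⌊(106·15)/59⌋ − ⌊(105·15)/59⌋ = ⌊1590/59⌋ − ⌊1575/59⌋ = 26 − 26 = 0

0001000100010001000100010001000100010001000100010001000100100010001000100010001000100010001000100010001000


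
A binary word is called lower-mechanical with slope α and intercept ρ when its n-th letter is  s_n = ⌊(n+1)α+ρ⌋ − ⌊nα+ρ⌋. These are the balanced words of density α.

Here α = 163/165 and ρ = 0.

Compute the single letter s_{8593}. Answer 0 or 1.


1

(n+1)α + ρ = (8594·163) / 165 = 1400822/165
nα + ρ     = (8593·163) / 165 = 1400659/165
⌊1400822/165⌋ = 8489,  ⌊1400659/165⌋ = 8488
s_{8593} = 8489 − 8488 = 1


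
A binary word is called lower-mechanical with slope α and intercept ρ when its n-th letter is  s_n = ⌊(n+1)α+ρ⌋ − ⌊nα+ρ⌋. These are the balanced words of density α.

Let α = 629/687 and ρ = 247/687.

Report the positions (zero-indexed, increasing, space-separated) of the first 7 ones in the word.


0 1 2 3 5 6 7

n=0: ⌊876/687⌋−⌊247/687⌋ = 1−0 = 1  ← one
n=1: ⌊1505/687⌋−⌊876/687⌋ = 2−1 = 1  ← one
n=2: ⌊2134/687⌋−⌊1505/687⌋ = 3−2 = 1  ← one
n=3: ⌊2763/687⌋−⌊2134/687⌋ = 4−3 = 1  ← one
n=4: ⌊3392/687⌋−⌊2763/687⌋ = 4−4 = 0
n=5: ⌊4021/687⌋−⌊3392/687⌋ = 5−4 = 1  ← one
n=6: ⌊4650/687⌋−⌊4021/687⌋ = 6−5 = 1  ← one
n=7: ⌊5279/687⌋−⌊4650/687⌋ = 7−6 = 1  ← one
positions of the first 7 ones: 0 1 2 3 5 6 7


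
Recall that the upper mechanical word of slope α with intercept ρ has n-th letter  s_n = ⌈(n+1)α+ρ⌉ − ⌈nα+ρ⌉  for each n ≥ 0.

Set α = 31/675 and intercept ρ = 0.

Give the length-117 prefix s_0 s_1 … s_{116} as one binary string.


n=0: ⌈(1·31)/675⌉ − ⌈(0·31)/675⌉ = ⌈31/675⌉ − ⌈0/675⌉ = 1 − 0 = 1
n=1: ⌈(2·31)/675⌉ − ⌈(1·31)/675⌉ = ⌈62/675⌉ − ⌈31/675⌉ = 1 − 1 = 0
n=2: ⌈(3·31)/675⌉ − ⌈(2·31)/675⌉ = ⌈93/675⌉ − ⌈62/675⌉ = 1 − 1 = 0
n=3: ⌈(4·31)/675⌉ − ⌈(3·31)/675⌉ = ⌈124/675⌉ − ⌈93/675⌉ = 1 − 1 = 0
n=4: ⌈(5·31)/675⌉ − ⌈(4·31)/675⌉ = ⌈155/675⌉ − ⌈124/675⌉ = 1 − 1 = 0
n=5: ⌈(6·31)/675⌉ − ⌈(5·31)/675⌉ = ⌈186/675⌉ − ⌈155/675⌉ = 1 − 1 = 0
n=6: ⌈(7·31)/675⌉ − ⌈(6·31)/675⌉ = ⌈217/675⌉ − ⌈186/675⌉ = 1 − 1 = 0
n=7: ⌈(8·31)/675⌉ − ⌈(7·31)/675⌉ = ⌈248/675⌉ − ⌈217/675⌉ = 1 − 1 = 0
n=8: ⌈(9·31)/675⌉ − ⌈(8·31)/675⌉ = ⌈279/675⌉ − ⌈248/675⌉ = 1 − 1 = 0
n=9: ⌈(10·31)/675⌉ − ⌈(9·31)/675⌉ = ⌈310/675⌉ − ⌈279/675⌉ = 1 − 1 = 0
n=10: ⌈(11·31)/675⌉ − ⌈(10·31)/675⌉ = ⌈341/675⌉ − ⌈310/675⌉ = 1 − 1 = 0
n=11: ⌈(12·31)/675⌉ − ⌈(11·31)/675⌉ = ⌈372/675⌉ − ⌈341/675⌉ = 1 − 1 = 0
n=12: ⌈(13·31)/675⌉ − ⌈(12·31)/675⌉ = ⌈403/675⌉ − ⌈372/675⌉ = 1 − 1 = 0
n=13: ⌈(14·31)/675⌉ − ⌈(13·31)/675⌉ = ⌈434/675⌉ − ⌈403/675⌉ = 1 − 1 = 0
n=14: ⌈(15·31)/675⌉ − ⌈(14·31)/675⌉ = ⌈465/675⌉ − ⌈434/675⌉ = 1 − 1 = 0
n=15: ⌈(16·31)/675⌉ − ⌈(15·31)/675⌉ = ⌈496/675⌉ − ⌈465/675⌉ = 1 − 1 = 0
n=16: ⌈(17·31)/675⌉ − ⌈(16·31)/675⌉ = ⌈527/675⌉ − ⌈496/675⌉ = 1 − 1 = 0
n=17: ⌈(18·31)/675⌉ − ⌈(17·31)/675⌉ = ⌈558/675⌉ − ⌈527/675⌉ = 1 − 1 = 0
n=18: ⌈(19·31)/675⌉ − ⌈(18·31)/675⌉ = ⌈589/675⌉ − ⌈558/675⌉ = 1 − 1 = 0
n=19: ⌈(20·31)/675⌉ − ⌈(19·31)/675⌉ = ⌈620/675⌉ − ⌈589/675⌉ = 1 − 1 = 0
n=20: ⌈(21·31)/675⌉ − ⌈(20·31)/675⌉ = ⌈651/675⌉ − ⌈620/675⌉ = 1 − 1 = 0
n=21: ⌈(22·31)/675⌉ − ⌈(21·31)/675⌉ = ⌈682/675⌉ − ⌈651/675⌉ = 2 − 1 = 1
n=22: ⌈(23·31)/675⌉ − ⌈(22·31)/675⌉ = ⌈713/675⌉ − ⌈682/675⌉ = 2 − 2 = 0
n=23: ⌈(24·31)/675⌉ − ⌈(23·31)/675⌉ = ⌈744/675⌉ − ⌈713/675⌉ = 2 − 2 = 0
n=24: ⌈(25·31)/675⌉ − ⌈(24·31)/675⌉ = ⌈775/675⌉ − ⌈744/675⌉ = 2 − 2 = 0
n=25: ⌈(26·31)/675⌉ − ⌈(25·31)/675⌉ = ⌈806/675⌉ − ⌈775/675⌉ = 2 − 2 = 0
n=26: ⌈(27·31)/675⌉ − ⌈(26·31)/675⌉ = ⌈837/675⌉ − ⌈806/675⌉ = 2 − 2 = 0
n=27: ⌈(28·31)/675⌉ − ⌈(27·31)/675⌉ = ⌈868/675⌉ − ⌈837/675⌉ = 2 − 2 = 0
n=28: ⌈(29·31)/675⌉ − ⌈(28·31)/675⌉ = ⌈899/675⌉ − ⌈868/675⌉ = 2 − 2 = 0
n=29: ⌈(30·31)/675⌉ − ⌈(29·31)/675⌉ = ⌈930/675⌉ − ⌈899/675⌉ = 2 − 2 = 0
n=30: ⌈(31·31)/675⌉ − ⌈(30·31)/675⌉ = ⌈961/675⌉ − ⌈930/675⌉ = 2 − 2 = 0
n=31: ⌈(32·31)/675⌉ − ⌈(31·31)/675⌉ = ⌈992/675⌉ − ⌈961/675⌉ = 2 − 2 = 0
n=32: ⌈(33·31)/675⌉ − ⌈(32·31)/675⌉ = ⌈1023/675⌉ − ⌈992/675⌉ = 2 − 2 = 0
n=33: ⌈(34·31)/675⌉ − ⌈(33·31)/675⌉ = ⌈1054/675⌉ − ⌈1023/675⌉ = 2 − 2 = 0
n=34: ⌈(35·31)/675⌉ − ⌈(34·31)/675⌉ = ⌈1085/675⌉ − ⌈1054/675⌉ = 2 − 2 = 0
n=35: ⌈(36·31)/675⌉ − ⌈(35·31)/675⌉ = ⌈1116/675⌉ − ⌈1085/675⌉ = 2 − 2 = 0
n=36: ⌈(37·31)/675⌉ − ⌈(36·31)/675⌉ = ⌈1147/675⌉ − ⌈1116/675⌉ = 2 − 2 = 0
n=37: ⌈(38·31)/675⌉ − ⌈(37·31)/675⌉ = ⌈1178/675⌉ − ⌈1147/675⌉ = 2 − 2 = 0
n=38: ⌈(39·31)/675⌉ − ⌈(38·31)/675⌉ = ⌈1209/675⌉ − ⌈1178/675⌉ = 2 − 2 = 0
n=39: ⌈(40·31)/675⌉ − ⌈(39·31)/675⌉ = ⌈1240/675⌉ − ⌈1209/675⌉ = 2 − 2 = 0
n=40: ⌈(41·31)/675⌉ − ⌈(40·31)/675⌉ = ⌈1271/675⌉ − ⌈1240/675⌉ = 2 − 2 = 0
n=41: ⌈(42·31)/675⌉ − ⌈(41·31)/675⌉ = ⌈1302/675⌉ − ⌈1271/675⌉ = 2 − 2 = 0
n=42: ⌈(43·31)/675⌉ − ⌈(42·31)/675⌉ = ⌈1333/675⌉ − ⌈1302/675⌉ = 2 − 2 = 0
n=43: ⌈(44·31)/675⌉ − ⌈(43·31)/675⌉ = ⌈1364/675⌉ − ⌈1333/675⌉ = 3 − 2 = 1
n=44: ⌈(45·31)/675⌉ − ⌈(44·31)/675⌉ = ⌈1395/675⌉ − ⌈1364/675⌉ = 3 − 3 = 0
n=45: ⌈(46·31)/675⌉ − ⌈(45·31)/675⌉ = ⌈1426/675⌉ − ⌈1395/675⌉ = 3 − 3 = 0
n=46: ⌈(47·31)/675⌉ − ⌈(46·31)/675⌉ = ⌈1457/675⌉ − ⌈1426/675⌉ = 3 − 3 = 0
n=47: ⌈(48·31)/675⌉ − ⌈(47·31)/675⌉ = ⌈1488/675⌉ − ⌈1457/675⌉ = 3 − 3 = 0
n=48: ⌈(49·31)/675⌉ − ⌈(48·31)/675⌉ = ⌈1519/675⌉ − ⌈1488/675⌉ = 3 − 3 = 0
n=49: ⌈(50·31)/675⌉ − ⌈(49·31)/675⌉ = ⌈1550/675⌉ − ⌈1519/675⌉ = 3 − 3 = 0
n=50: ⌈(51·31)/675⌉ − ⌈(50·31)/675⌉ = ⌈1581/675⌉ − ⌈1550/675⌉ = 3 − 3 = 0
n=51: ⌈(52·31)/675⌉ − ⌈(51·31)/675⌉ = ⌈1612/675⌉ − ⌈1581/675⌉ = 3 − 3 = 0
n=52: ⌈(53·31)/675⌉ − ⌈(52·31)/675⌉ = ⌈1643/675⌉ − ⌈1612/675⌉ = 3 − 3 = 0
n=53: ⌈(54·31)/675⌉ − ⌈(53·31)/675⌉ = ⌈1674/675⌉ − ⌈1643/675⌉ = 3 − 3 = 0
n=54: ⌈(55·31)/675⌉ − ⌈(54·31)/675⌉ = ⌈1705/675⌉ − ⌈1674/675⌉ = 3 − 3 = 0
n=55: ⌈(56·31)/675⌉ − ⌈(55·31)/675⌉ = ⌈1736/675⌉ − ⌈1705/675⌉ = 3 − 3 = 0
n=56: ⌈(57·31)/675⌉ − ⌈(56·31)/675⌉ = ⌈1767/675⌉ − ⌈1736/675⌉ = 3 − 3 = 0
n=57: ⌈(58·31)/675⌉ − ⌈(57·31)/675⌉ = ⌈1798/675⌉ − ⌈1767/675⌉ = 3 − 3 = 0
n=58: ⌈(59·31)/675⌉ − ⌈(58·31)/675⌉ = ⌈1829/675⌉ − ⌈1798/675⌉ = 3 − 3 = 0
n=59: ⌈(60·31)/675⌉ − ⌈(59·31)/675⌉ = ⌈1860/675⌉ − ⌈1829/675⌉ = 3 − 3 = 0
n=60: ⌈(61·31)/675⌉ − ⌈(60·31)/675⌉ = ⌈1891/675⌉ − ⌈1860/675⌉ = 3 − 3 = 0
n=61: ⌈(62·31)/675⌉ − ⌈(61·31)/675⌉ = ⌈1922/675⌉ − ⌈1891/675⌉ = 3 − 3 = 0
n=62: ⌈(63·31)/675⌉ − ⌈(62·31)/675⌉ = ⌈1953/675⌉ − ⌈1922/675⌉ = 3 − 3 = 0
n=63: ⌈(64·31)/675⌉ − ⌈(63·31)/675⌉ = ⌈1984/675⌉ − ⌈1953/675⌉ = 3 − 3 = 0
n=64: ⌈(65·31)/675⌉ − ⌈(64·31)/675⌉ = ⌈2015/675⌉ − ⌈1984/675⌉ = 3 − 3 = 0
n=65: ⌈(66·31)/675⌉ − ⌈(65·31)/675⌉ = ⌈2046/675⌉ − ⌈2015/675⌉ = 4 − 3 = 1
n=66: ⌈(67·31)/675⌉ − ⌈(66·31)/675⌉ = ⌈2077/675⌉ − ⌈2046/675⌉ = 4 − 4 = 0
n=67: ⌈(68·31)/675⌉ − ⌈(67·31)/675⌉ = ⌈2108/675⌉ − ⌈2077/675⌉ = 4 − 4 = 0
n=68: ⌈(69·31)/675⌉ − ⌈(68·31)/675⌉ = ⌈2139/675⌉ − ⌈2108/675⌉ = 4 − 4 = 0
n=69: ⌈(70·31)/675⌉ − ⌈(69·31)/675⌉ = ⌈2170/675⌉ − ⌈2139/675⌉ = 4 − 4 = 0
n=70: ⌈(71·31)/675⌉ − ⌈(70·31)/675⌉ = ⌈2201/675⌉ − ⌈2170/675⌉ = 4 − 4 = 0
n=71: ⌈(72·31)/675⌉ − ⌈(71·31)/675⌉ = ⌈2232/675⌉ − ⌈2201/675⌉ = 4 − 4 = 0
n=72: ⌈(73·31)/675⌉ − ⌈(72·31)/675⌉ = ⌈2263/675⌉ − ⌈2232/675⌉ = 4 − 4 = 0
n=73: ⌈(74·31)/675⌉ − ⌈(73·31)/675⌉ = ⌈2294/675⌉ − ⌈2263/675⌉ = 4 − 4 = 0
n=74: ⌈(75·31)/675⌉ − ⌈(74·31)/675⌉ = ⌈2325/675⌉ − ⌈2294/675⌉ = 4 − 4 = 0
n=75: ⌈(76·31)/675⌉ − ⌈(75·31)/675⌉ = ⌈2356/675⌉ − ⌈2325/675⌉ = 4 − 4 = 0
n=76: ⌈(77·31)/675⌉ − ⌈(76·31)/675⌉ = ⌈2387/675⌉ − ⌈2356/675⌉ = 4 − 4 = 0
n=77: ⌈(78·31)/675⌉ − ⌈(77·31)/675⌉ = ⌈2418/675⌉ − ⌈2387/675⌉ = 4 − 4 = 0
n=78: ⌈(79·31)/675⌉ − ⌈(78·31)/675⌉ = ⌈2449/675⌉ − ⌈2418/675⌉ = 4 − 4 = 0
n=79: ⌈(80·31)/675⌉ − ⌈(79·31)/675⌉ = ⌈2480/675⌉ − ⌈2449/675⌉ = 4 − 4 = 0
n=80: ⌈(81·31)/675⌉ − ⌈(80·31)/675⌉ = ⌈2511/675⌉ − ⌈2480/675⌉ = 4 − 4 = 0
n=81: ⌈(82·31)/675⌉ − ⌈(81·31)/675⌉ = ⌈2542/675⌉ − ⌈2511/675⌉ = 4 − 4 = 0
n=82: ⌈(83·31)/675⌉ − ⌈(82·31)/675⌉ = ⌈2573/675⌉ − ⌈2542/675⌉ = 4 − 4 = 0
n=83: ⌈(84·31)/675⌉ − ⌈(83·31)/675⌉ = ⌈2604/675⌉ − ⌈2573/675⌉ = 4 − 4 = 0
n=84: ⌈(85·31)/675⌉ − ⌈(84·31)/675⌉ = ⌈2635/675⌉ − ⌈2604/675⌉ = 4 − 4 = 0
n=85: ⌈(86·31)/675⌉ − ⌈(85·31)/675⌉ = ⌈2666/675⌉ − ⌈2635/675⌉ = 4 − 4 = 0
n=86: ⌈(87·31)/675⌉ − ⌈(86·31)/675⌉ = ⌈2697/675⌉ − ⌈2666/675⌉ = 4 − 4 = 0
n=87: ⌈(88·31)/675⌉ − ⌈(87·31)/675⌉ = ⌈2728/675⌉ − ⌈2697/675⌉ = 5 − 4 = 1
n=88: ⌈(89·31)/675⌉ − ⌈(88·31)/675⌉ = ⌈2759/675⌉ − ⌈2728/675⌉ = 5 − 5 = 0
n=89: ⌈(90·31)/675⌉ − ⌈(89·31)/675⌉ = ⌈2790/675⌉ − ⌈2759/675⌉ = 5 − 5 = 0
n=90: ⌈(91·31)/675⌉ − ⌈(90·31)/675⌉ = ⌈2821/675⌉ − ⌈2790/675⌉ = 5 − 5 = 0
n=91: ⌈(92·31)/675⌉ − ⌈(91·31)/675⌉ = ⌈2852/675⌉ − ⌈2821/675⌉ = 5 − 5 = 0
n=92: ⌈(93·31)/675⌉ − ⌈(92·31)/675⌉ = ⌈2883/675⌉ − ⌈2852/675⌉ = 5 − 5 = 0
n=93: ⌈(94·31)/675⌉ − ⌈(93·31)/675⌉ = ⌈2914/675⌉ − ⌈2883/675⌉ = 5 − 5 = 0
n=94: ⌈(95·31)/675⌉ − ⌈(94·31)/675⌉ = ⌈2945/675⌉ − ⌈2914/675⌉ = 5 − 5 = 0
n=95: ⌈(96·31)/675⌉ − ⌈(95·31)/675⌉ = ⌈2976/675⌉ − ⌈2945/675⌉ = 5 − 5 = 0
n=96: ⌈(97·31)/675⌉ − ⌈(96·31)/675⌉ = ⌈3007/675⌉ − ⌈2976/675⌉ = 5 − 5 = 0
n=97: ⌈(98·31)/675⌉ − ⌈(97·31)/675⌉ = ⌈3038/675⌉ − ⌈3007/675⌉ = 5 − 5 = 0
n=98: ⌈(99·31)/675⌉ − ⌈(98·31)/675⌉ = ⌈3069/675⌉ − ⌈3038/675⌉ = 5 − 5 = 0
n=99: ⌈(100·31)/675⌉ − ⌈(99·31)/675⌉ = ⌈3100/675⌉ − ⌈3069/675⌉ = 5 − 5 = 0
n=100: ⌈(101·31)/675⌉ − ⌈(100·31)/675⌉ = ⌈3131/675⌉ − ⌈3100/675⌉ = 5 − 5 = 0
n=101: ⌈(102·31)/675⌉ − ⌈(101·31)/675⌉ = ⌈3162/675⌉ − ⌈3131/675⌉ = 5 − 5 = 0
n=102: ⌈(103·31)/675⌉ − ⌈(102·31)/675⌉ = ⌈3193/675⌉ − ⌈3162/675⌉ = 5 − 5 = 0
n=103: ⌈(104·31)/675⌉ − ⌈(103·31)/675⌉ = ⌈3224/675⌉ − ⌈3193/675⌉ = 5 − 5 = 0
n=104: ⌈(105·31)/675⌉ − ⌈(104·31)/675⌉ = ⌈3255/675⌉ − ⌈3224/675⌉ = 5 − 5 = 0
n=105: ⌈(106·31)/675⌉ − ⌈(105·31)/675⌉ = ⌈3286/675⌉ − ⌈3255/675⌉ = 5 − 5 = 0
n=106: ⌈(107·31)/675⌉ − ⌈(106·31)/675⌉ = ⌈3317/675⌉ − ⌈3286/675⌉ = 5 − 5 = 0
n=107: ⌈(108·31)/675⌉ − ⌈(107·31)/675⌉ = ⌈3348/675⌉ − ⌈3317/675⌉ = 5 − 5 = 0
n=108: ⌈(109·31)/675⌉ − ⌈(108·31)/675⌉ = ⌈3379/675⌉ − ⌈3348/675⌉ = 6 − 5 = 1
n=109: ⌈(110·31)/675⌉ − ⌈(109·31)/675⌉ = ⌈3410/675⌉ − ⌈3379/675⌉ = 6 − 6 = 0
n=110: ⌈(111·31)/675⌉ − ⌈(110·31)/675⌉ = ⌈3441/675⌉ − ⌈3410/675⌉ = 6 − 6 = 0
n=111: ⌈(112·31)/675⌉ − ⌈(111·31)/675⌉ = ⌈3472/675⌉ − ⌈3441/675⌉ = 6 − 6 = 0
n=112: ⌈(113·31)/675⌉ − ⌈(112·31)/675⌉ = ⌈3503/675⌉ − ⌈3472/675⌉ = 6 − 6 = 0
n=113: ⌈(114·31)/675⌉ − ⌈(113·31)/675⌉ = ⌈3534/675⌉ − ⌈3503/675⌉ = 6 − 6 = 0
n=114: ⌈(115·31)/675⌉ − ⌈(114·31)/675⌉ = ⌈3565/675⌉ − ⌈3534/675⌉ = 6 − 6 = 0
n=115: ⌈(116·31)/675⌉ − ⌈(115·31)/675⌉ = ⌈3596/675⌉ − ⌈3565/675⌉ = 6 − 6 = 0
n=116: ⌈(117·31)/675⌉ − ⌈(116·31)/675⌉ = ⌈3627/675⌉ − ⌈3596/675⌉ = 6 − 6 = 0

100000000000000000000100000000000000000000010000000000000000000001000000000000000000000100000000000000000000100000000


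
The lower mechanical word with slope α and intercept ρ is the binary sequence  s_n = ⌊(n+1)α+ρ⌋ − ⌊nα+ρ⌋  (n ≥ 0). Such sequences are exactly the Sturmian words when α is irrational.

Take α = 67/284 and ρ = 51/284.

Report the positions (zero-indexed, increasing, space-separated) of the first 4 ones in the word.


3 7 11 16

n=0: ⌊118/284⌋−⌊51/284⌋ = 0−0 = 0
n=1: ⌊185/284⌋−⌊118/284⌋ = 0−0 = 0
n=2: ⌊252/284⌋−⌊185/284⌋ = 0−0 = 0
n=3: ⌊319/284⌋−⌊252/284⌋ = 1−0 = 1  ← one
n=4: ⌊386/284⌋−⌊319/284⌋ = 1−1 = 0
n=5: ⌊453/284⌋−⌊386/284⌋ = 1−1 = 0
n=6: ⌊520/284⌋−⌊453/284⌋ = 1−1 = 0
n=7: ⌊587/284⌋−⌊520/284⌋ = 2−1 = 1  ← one
n=8: ⌊654/284⌋−⌊587/284⌋ = 2−2 = 0
n=9: ⌊721/284⌋−⌊654/284⌋ = 2−2 = 0
n=10: ⌊788/284⌋−⌊721/284⌋ = 2−2 = 0
n=11: ⌊855/284⌋−⌊788/284⌋ = 3−2 = 1  ← one
n=12: ⌊922/284⌋−⌊855/284⌋ = 3−3 = 0
n=13: ⌊989/284⌋−⌊922/284⌋ = 3−3 = 0
n=14: ⌊1056/284⌋−⌊989/284⌋ = 3−3 = 0
n=15: ⌊1123/284⌋−⌊1056/284⌋ = 3−3 = 0
n=16: ⌊1190/284⌋−⌊1123/284⌋ = 4−3 = 1  ← one
positions of the first 4 ones: 3 7 11 16


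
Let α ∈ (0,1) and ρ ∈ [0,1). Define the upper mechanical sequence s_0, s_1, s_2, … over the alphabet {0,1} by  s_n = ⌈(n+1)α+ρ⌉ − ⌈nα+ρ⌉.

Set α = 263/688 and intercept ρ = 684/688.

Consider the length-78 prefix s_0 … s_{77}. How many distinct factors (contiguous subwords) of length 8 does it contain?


9

t_n = ⌈(n·263+684)/688⌉ for n = 0 … 78:
  n=0…9: ⌈684/688⌉=1 ⌈947/688⌉=2 ⌈1210/688⌉=2 ⌈1473/688⌉=3 ⌈1736/688⌉=3 ⌈1999/688⌉=3 ⌈2262/688⌉=4 ⌈2525/688⌉=4 ⌈2788/688⌉=5 ⌈3051/688⌉=5
  n=10…19: ⌈3314/688⌉=5 ⌈3577/688⌉=6 ⌈3840/688⌉=6 ⌈4103/688⌉=6 ⌈4366/688⌉=7 ⌈4629/688⌉=7 ⌈4892/688⌉=8 ⌈5155/688⌉=8 ⌈5418/688⌉=8 ⌈5681/688⌉=9
  n=20…29: ⌈5944/688⌉=9 ⌈6207/688⌉=10 ⌈6470/688⌉=10 ⌈6733/688⌉=10 ⌈6996/688⌉=11 ⌈7259/688⌉=11 ⌈7522/688⌉=11 ⌈7785/688⌉=12 ⌈8048/688⌉=12 ⌈8311/688⌉=13
  n=30…39: ⌈8574/688⌉=13 ⌈8837/688⌉=13 ⌈9100/688⌉=14 ⌈9363/688⌉=14 ⌈9626/688⌉=14 ⌈9889/688⌉=15 ⌈10152/688⌉=15 ⌈10415/688⌉=16 ⌈10678/688⌉=16 ⌈10941/688⌉=16
  n=40…49: ⌈11204/688⌉=17 ⌈11467/688⌉=17 ⌈11730/688⌉=18 ⌈11993/688⌉=18 ⌈12256/688⌉=18 ⌈12519/688⌉=19 ⌈12782/688⌉=19 ⌈13045/688⌉=19 ⌈13308/688⌉=20 ⌈13571/688⌉=20
  n=50…59: ⌈13834/688⌉=21 ⌈14097/688⌉=21 ⌈14360/688⌉=21 ⌈14623/688⌉=22 ⌈14886/688⌉=22 ⌈15149/688⌉=23 ⌈15412/688⌉=23 ⌈15675/688⌉=23 ⌈15938/688⌉=24 ⌈16201/688⌉=24
  n=60…69: ⌈16464/688⌉=24 ⌈16727/688⌉=25 ⌈16990/688⌉=25 ⌈17253/688⌉=26 ⌈17516/688⌉=26 ⌈17779/688⌉=26 ⌈18042/688⌉=27 ⌈18305/688⌉=27 ⌈18568/688⌉=27 ⌈18831/688⌉=28
  n=70…78: ⌈19094/688⌉=28 ⌈19357/688⌉=29 ⌈19620/688⌉=29 ⌈19883/688⌉=29 ⌈20146/688⌉=30 ⌈20409/688⌉=30 ⌈20672/688⌉=31 ⌈20935/688⌉=31 ⌈21198/688⌉=31
s_n = t_(n+1) − t_n for n = 0 … 77 gives
prefix = 101001010010010100101001001010010010100101001001010010100100101001001010010100
slide a length-8 window over [0..7] … [70..77] (71 windows); first occurrence of each distinct factor:
  [  0..  7] 10100101
  [  1..  8] 01001010
  [  2..  9] 10010100
  [  3.. 10] 00101001
  [  4.. 11] 01010010
  [  5.. 12] 10100100
  [  6.. 13] 01001001
  [  7.. 14] 10010010
  [  8.. 15] 00100101
  (the other 62 windows repeat one of these)
distinct factors: {00100101, 00101001, 01001001, 01001010, 01010010, 10010010, 10010100, 10100100, 10100101}
count = 9  (Sturmian bound for length 8 is 9)
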